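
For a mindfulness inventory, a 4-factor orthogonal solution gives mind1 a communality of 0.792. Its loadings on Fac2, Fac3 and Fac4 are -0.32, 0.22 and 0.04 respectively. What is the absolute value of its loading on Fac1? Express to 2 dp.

0.80

Under orthogonal rotation h² = Σλ², so λ_Fac1² = h² − (0.1524) = 0.792 − 0.1524 = 0.6396.
|λ| = √0.6396 = 0.7997.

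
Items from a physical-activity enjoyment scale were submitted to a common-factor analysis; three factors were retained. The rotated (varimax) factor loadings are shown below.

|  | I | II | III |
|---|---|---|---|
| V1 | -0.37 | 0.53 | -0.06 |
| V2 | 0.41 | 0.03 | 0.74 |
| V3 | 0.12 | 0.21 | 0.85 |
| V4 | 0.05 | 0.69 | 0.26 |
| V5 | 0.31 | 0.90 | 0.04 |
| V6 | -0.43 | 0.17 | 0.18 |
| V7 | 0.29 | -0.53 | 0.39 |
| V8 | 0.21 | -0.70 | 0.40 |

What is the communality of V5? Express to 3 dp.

0.908

h² = 0.31² + 0.90² + 0.04² = 0.0961 + 0.8100 + 0.0016 = 0.9077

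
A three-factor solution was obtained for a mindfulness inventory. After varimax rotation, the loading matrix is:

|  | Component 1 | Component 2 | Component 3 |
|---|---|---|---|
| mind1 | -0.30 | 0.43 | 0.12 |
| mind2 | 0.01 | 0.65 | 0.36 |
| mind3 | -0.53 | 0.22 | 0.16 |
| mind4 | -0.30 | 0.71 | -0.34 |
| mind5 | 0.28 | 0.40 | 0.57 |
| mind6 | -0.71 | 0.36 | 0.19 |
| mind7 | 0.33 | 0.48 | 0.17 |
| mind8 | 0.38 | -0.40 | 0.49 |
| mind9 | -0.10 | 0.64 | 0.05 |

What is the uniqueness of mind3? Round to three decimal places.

h² = (-0.53)² + 0.22² + 0.16² = 0.2809 + 0.0484 + 0.0256 = 0.3549
Uniqueness u² = 1 − h² = 1 − 0.3549 = 0.6451

0.645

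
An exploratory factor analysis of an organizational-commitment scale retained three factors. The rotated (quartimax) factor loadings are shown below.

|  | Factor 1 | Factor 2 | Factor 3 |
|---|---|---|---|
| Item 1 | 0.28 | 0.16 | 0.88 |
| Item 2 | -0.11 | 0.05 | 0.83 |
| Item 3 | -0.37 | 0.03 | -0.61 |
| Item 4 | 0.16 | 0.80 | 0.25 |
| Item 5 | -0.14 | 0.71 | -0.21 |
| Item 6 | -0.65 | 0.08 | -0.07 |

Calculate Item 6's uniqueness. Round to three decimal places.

0.566

h² = (-0.65)² + 0.08² + (-0.07)² = 0.4225 + 0.0064 + 0.0049 = 0.4338
Uniqueness u² = 1 − h² = 1 − 0.4338 = 0.5662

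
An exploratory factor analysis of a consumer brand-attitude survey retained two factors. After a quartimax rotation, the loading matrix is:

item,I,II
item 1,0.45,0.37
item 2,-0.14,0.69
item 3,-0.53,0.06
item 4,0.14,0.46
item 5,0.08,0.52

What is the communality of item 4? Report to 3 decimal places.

h² = 0.14² + 0.46² = 0.0196 + 0.2116 = 0.2312

0.231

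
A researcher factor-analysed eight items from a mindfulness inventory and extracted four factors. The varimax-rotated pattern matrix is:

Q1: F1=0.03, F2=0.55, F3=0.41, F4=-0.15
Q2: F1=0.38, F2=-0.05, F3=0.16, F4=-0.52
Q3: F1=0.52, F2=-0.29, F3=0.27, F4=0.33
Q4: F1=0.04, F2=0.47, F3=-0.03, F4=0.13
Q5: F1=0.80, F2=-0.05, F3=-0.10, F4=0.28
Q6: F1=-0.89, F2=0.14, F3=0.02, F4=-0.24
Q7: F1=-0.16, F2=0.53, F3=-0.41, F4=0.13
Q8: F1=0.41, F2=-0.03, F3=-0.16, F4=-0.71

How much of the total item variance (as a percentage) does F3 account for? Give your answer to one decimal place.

5.9%

SS loadings for F3 = 0.41² + 0.16² + 0.27² + (-0.03)² + (-0.10)² + 0.02² + (-0.41)² + (-0.16)² = 0.4716
With 8 standardized items, total variance = 8. Proportion = 0.4716/8 = 0.0589 → 5.89%.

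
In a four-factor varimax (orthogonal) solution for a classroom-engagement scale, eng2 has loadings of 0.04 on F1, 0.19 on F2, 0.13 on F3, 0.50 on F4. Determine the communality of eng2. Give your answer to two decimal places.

0.30

h² = 0.04² + 0.19² + 0.13² + 0.50² = 0.0016 + 0.0361 + 0.0169 + 0.2500 = 0.3046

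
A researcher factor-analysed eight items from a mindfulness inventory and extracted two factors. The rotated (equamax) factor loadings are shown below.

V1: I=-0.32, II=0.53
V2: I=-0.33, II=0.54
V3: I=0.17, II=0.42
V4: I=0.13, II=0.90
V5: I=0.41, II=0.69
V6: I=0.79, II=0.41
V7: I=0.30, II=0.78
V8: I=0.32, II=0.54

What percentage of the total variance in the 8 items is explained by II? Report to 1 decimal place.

SS loadings for II = 0.53² + 0.54² + 0.42² + 0.90² + 0.69² + 0.41² + 0.78² + 0.54² = 3.1031
With 8 standardized items, total variance = 8. Proportion = 3.1031/8 = 0.3879 → 38.79%.

38.8%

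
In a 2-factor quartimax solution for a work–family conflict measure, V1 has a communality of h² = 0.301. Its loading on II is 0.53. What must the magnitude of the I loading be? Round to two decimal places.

0.14

Under orthogonal rotation h² = Σλ², so λ_I² = h² − (0.2809) = 0.301 − 0.2809 = 0.0201.
|λ| = √0.0201 = 0.1418.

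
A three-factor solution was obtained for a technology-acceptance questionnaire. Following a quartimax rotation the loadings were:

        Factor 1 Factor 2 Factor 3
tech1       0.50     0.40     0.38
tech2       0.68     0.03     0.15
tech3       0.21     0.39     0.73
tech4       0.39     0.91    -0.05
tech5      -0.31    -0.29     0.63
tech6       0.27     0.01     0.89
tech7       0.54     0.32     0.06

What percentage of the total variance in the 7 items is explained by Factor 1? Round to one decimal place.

SS loadings for Factor 1 = 0.50² + 0.68² + 0.21² + 0.39² + (-0.31)² + 0.27² + 0.54² = 1.3692
With 7 standardized items, total variance = 7. Proportion = 1.3692/7 = 0.1956 → 19.56%.

19.6%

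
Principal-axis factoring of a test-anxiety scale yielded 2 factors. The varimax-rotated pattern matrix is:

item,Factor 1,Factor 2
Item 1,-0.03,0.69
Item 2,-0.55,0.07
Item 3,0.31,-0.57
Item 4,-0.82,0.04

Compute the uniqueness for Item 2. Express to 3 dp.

h² = (-0.55)² + 0.07² = 0.3025 + 0.0049 = 0.3074
Uniqueness u² = 1 − h² = 1 − 0.3074 = 0.6926

0.693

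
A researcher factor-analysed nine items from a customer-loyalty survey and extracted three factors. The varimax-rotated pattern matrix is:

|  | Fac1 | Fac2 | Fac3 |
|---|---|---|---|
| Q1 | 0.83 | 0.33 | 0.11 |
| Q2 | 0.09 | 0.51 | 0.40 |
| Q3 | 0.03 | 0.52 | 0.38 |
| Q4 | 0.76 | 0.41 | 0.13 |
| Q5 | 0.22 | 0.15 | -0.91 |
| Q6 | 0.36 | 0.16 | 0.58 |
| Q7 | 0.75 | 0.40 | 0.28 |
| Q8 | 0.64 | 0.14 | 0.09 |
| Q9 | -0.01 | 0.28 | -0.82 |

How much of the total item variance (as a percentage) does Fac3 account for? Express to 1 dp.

SS loadings for Fac3 = 0.11² + 0.40² + 0.38² + 0.13² + (-0.91)² + 0.58² + 0.28² + 0.09² + (-0.82)² = 2.2568
With 9 standardized items, total variance = 9. Proportion = 2.2568/9 = 0.2508 → 25.08%.

25.1%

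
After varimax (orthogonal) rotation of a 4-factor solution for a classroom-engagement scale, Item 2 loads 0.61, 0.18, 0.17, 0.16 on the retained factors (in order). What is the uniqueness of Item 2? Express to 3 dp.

0.541

h² = 0.61² + 0.18² + 0.17² + 0.16² = 0.3721 + 0.0324 + 0.0289 + 0.0256 = 0.4590
Uniqueness u² = 1 − h² = 1 − 0.4590 = 0.5410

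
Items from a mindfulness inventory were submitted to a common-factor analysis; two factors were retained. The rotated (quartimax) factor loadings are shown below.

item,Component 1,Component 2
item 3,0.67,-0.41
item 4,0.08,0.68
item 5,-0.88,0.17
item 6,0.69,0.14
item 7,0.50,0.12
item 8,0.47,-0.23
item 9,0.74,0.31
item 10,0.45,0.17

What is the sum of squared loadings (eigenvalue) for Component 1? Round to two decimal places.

2.93

SS loadings for Component 1 = 0.67² + 0.08² + (-0.88)² + 0.69² + 0.50² + 0.47² + 0.74² + 0.45² = 0.4489 + 0.0064 + 0.7744 + 0.4761 + 0.2500 + 0.2209 + 0.5476 + 0.2025 = 2.9268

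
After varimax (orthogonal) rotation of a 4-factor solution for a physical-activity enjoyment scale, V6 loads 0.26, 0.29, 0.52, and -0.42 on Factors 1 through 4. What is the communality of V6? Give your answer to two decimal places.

0.60

h² = 0.26² + 0.29² + 0.52² + (-0.42)² = 0.0676 + 0.0841 + 0.2704 + 0.1764 = 0.5985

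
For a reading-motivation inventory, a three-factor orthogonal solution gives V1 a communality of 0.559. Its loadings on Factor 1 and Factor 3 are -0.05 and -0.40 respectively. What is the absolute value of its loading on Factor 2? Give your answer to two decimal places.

0.63

Under orthogonal rotation h² = Σλ², so λ_Factor 2² = h² − (0.1625) = 0.559 − 0.1625 = 0.3965.
|λ| = √0.3965 = 0.6297.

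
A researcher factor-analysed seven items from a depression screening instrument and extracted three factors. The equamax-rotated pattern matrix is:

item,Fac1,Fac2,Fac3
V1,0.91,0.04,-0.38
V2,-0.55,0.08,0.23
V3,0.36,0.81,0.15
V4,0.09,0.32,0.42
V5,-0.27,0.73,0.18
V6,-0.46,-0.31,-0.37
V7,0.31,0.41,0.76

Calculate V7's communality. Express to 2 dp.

0.84

h² = 0.31² + 0.41² + 0.76² = 0.0961 + 0.1681 + 0.5776 = 0.8418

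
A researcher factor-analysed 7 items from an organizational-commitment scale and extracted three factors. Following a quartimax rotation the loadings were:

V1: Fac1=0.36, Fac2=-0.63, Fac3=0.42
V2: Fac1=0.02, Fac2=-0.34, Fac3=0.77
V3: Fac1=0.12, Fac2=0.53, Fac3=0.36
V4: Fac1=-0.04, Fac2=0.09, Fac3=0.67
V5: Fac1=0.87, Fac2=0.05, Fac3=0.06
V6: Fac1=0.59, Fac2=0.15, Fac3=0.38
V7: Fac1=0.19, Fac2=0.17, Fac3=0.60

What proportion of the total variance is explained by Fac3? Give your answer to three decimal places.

SS loadings for Fac3 = 0.42² + 0.77² + 0.36² + 0.67² + 0.06² + 0.38² + 0.60² = 1.8558
Proportion of variance = 1.8558 / 7 = 0.2651.

0.265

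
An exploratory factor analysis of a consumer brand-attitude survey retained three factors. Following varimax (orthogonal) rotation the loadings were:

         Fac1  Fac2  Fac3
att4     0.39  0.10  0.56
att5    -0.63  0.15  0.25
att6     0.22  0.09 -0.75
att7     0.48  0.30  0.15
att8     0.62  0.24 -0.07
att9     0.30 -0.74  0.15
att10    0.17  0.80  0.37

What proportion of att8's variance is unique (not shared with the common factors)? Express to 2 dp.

h² = 0.62² + 0.24² + (-0.07)² = 0.3844 + 0.0576 + 0.0049 = 0.4469
Uniqueness u² = 1 − h² = 1 − 0.4469 = 0.5531

0.55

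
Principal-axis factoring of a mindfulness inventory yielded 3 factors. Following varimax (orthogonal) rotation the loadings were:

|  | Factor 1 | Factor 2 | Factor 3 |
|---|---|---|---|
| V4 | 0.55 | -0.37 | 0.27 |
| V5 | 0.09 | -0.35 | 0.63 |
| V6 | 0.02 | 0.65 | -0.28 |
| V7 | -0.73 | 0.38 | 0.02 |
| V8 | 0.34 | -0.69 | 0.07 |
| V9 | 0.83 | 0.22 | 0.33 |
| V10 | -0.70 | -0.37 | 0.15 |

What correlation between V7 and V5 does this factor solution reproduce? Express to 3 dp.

-0.186

r̂ = Σ λ_i·λ_j across factors = (-0.73)(0.09) + (0.38)(-0.35) + (0.02)(0.63)
  = -0.0657 -0.1330 +0.0126 = -0.1861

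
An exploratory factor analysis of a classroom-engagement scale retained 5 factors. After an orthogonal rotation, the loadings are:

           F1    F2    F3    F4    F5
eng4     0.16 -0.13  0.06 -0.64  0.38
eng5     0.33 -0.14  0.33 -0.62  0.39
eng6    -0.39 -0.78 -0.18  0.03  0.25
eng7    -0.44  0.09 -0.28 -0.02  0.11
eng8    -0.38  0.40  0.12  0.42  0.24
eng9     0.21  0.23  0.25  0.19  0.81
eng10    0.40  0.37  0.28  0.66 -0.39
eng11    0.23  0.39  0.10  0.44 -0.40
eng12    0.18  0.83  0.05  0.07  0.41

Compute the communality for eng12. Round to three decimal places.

h² = 0.18² + 0.83² + 0.05² + 0.07² + 0.41² = 0.0324 + 0.6889 + 0.0025 + 0.0049 + 0.1681 = 0.8968

0.897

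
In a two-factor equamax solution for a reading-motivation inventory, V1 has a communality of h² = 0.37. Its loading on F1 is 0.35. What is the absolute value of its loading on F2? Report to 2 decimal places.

Under orthogonal rotation h² = Σλ², so λ_F2² = h² − (0.1225) = 0.37 − 0.1225 = 0.2475.
|λ| = √0.2475 = 0.4975.

0.50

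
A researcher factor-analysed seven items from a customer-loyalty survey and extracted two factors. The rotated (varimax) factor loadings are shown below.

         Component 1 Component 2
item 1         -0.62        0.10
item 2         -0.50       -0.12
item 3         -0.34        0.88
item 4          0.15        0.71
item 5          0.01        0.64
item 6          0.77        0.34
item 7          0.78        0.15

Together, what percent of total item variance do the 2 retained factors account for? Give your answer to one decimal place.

54.6%

SS loadings by factor: 1.9739, 1.8506; total = 3.8245.
Total variance with 7 standardized items is 7, so the solution explains 3.8245/7 = 0.5464 = 54.64%.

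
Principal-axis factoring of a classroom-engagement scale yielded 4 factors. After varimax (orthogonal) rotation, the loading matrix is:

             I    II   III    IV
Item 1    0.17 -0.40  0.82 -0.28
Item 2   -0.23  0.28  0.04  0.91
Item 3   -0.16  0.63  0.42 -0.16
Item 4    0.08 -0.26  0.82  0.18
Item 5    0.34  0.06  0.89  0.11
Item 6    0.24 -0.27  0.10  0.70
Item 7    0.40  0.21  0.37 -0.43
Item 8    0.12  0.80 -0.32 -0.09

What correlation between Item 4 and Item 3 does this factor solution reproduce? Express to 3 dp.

0.139

r̂ = Σ λ_i·λ_j across factors = (0.08)(-0.16) + (-0.26)(0.63) + (0.82)(0.42) + (0.18)(-0.16)
  = -0.0128 -0.1638 +0.3444 -0.0288 = 0.1390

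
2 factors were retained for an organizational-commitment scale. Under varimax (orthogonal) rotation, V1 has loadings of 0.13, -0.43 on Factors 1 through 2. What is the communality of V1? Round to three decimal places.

0.202

h² = 0.13² + (-0.43)² = 0.0169 + 0.1849 = 0.2018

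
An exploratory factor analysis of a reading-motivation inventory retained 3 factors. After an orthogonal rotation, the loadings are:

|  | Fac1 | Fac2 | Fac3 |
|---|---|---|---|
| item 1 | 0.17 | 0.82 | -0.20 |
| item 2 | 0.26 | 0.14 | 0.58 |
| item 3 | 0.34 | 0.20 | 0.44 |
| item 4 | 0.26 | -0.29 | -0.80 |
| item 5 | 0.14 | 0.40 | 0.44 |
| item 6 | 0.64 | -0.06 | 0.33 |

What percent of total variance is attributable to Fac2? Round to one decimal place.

SS loadings for Fac2 = 0.82² + 0.14² + 0.20² + (-0.29)² + 0.40² + (-0.06)² = 0.9797
With 6 standardized items, total variance = 6. Proportion = 0.9797/6 = 0.1633 → 16.33%.

16.3%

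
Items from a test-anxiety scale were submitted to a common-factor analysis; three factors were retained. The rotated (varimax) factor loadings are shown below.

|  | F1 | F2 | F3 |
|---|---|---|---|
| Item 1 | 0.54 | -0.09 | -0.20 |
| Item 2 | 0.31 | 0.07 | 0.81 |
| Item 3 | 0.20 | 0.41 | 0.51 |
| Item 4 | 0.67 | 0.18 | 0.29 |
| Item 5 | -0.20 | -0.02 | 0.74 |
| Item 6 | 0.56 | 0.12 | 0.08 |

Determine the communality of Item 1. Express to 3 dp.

0.340

h² = 0.54² + (-0.09)² + (-0.20)² = 0.2916 + 0.0081 + 0.0400 = 0.3397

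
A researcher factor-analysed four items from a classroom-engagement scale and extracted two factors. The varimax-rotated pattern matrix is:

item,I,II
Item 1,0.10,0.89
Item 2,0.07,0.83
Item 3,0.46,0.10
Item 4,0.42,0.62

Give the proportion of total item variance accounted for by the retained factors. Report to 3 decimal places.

0.570

Communalities: 0.8021, 0.6938, 0.2216, 0.5608; Σh² = 2.2783.
Total variance with 4 standardized items is 4, so the solution explains 2.2783/4 = 0.5696.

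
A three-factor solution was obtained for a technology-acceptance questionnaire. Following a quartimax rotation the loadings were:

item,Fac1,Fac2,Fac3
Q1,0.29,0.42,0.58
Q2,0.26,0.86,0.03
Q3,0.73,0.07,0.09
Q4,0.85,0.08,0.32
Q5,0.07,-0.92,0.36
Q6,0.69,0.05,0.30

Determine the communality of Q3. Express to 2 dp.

0.55

h² = 0.73² + 0.07² + 0.09² = 0.5329 + 0.0049 + 0.0081 = 0.5459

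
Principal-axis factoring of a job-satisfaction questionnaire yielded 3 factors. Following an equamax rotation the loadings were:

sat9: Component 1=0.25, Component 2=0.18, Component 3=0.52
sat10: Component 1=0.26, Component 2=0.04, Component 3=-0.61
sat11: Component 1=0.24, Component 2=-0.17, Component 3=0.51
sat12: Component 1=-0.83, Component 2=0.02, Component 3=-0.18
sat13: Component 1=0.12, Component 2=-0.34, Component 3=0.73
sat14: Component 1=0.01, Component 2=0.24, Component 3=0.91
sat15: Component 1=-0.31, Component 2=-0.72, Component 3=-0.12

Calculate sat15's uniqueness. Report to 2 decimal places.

0.37

h² = (-0.31)² + (-0.72)² + (-0.12)² = 0.0961 + 0.5184 + 0.0144 = 0.6289
Uniqueness u² = 1 − h² = 1 − 0.6289 = 0.3711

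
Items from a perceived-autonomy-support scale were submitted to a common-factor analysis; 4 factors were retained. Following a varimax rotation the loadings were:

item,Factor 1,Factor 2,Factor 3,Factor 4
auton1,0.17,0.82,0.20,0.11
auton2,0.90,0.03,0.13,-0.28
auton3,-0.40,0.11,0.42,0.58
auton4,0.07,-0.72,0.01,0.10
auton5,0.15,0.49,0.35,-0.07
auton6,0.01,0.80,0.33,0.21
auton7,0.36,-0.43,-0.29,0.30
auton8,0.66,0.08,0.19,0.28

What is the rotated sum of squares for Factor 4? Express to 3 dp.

0.654

SS loadings for Factor 4 = 0.11² + (-0.28)² + 0.58² + 0.10² + (-0.07)² + 0.21² + 0.30² + 0.28² = 0.0121 + 0.0784 + 0.3364 + 0.0100 + 0.0049 + 0.0441 + 0.0900 + 0.0784 = 0.6543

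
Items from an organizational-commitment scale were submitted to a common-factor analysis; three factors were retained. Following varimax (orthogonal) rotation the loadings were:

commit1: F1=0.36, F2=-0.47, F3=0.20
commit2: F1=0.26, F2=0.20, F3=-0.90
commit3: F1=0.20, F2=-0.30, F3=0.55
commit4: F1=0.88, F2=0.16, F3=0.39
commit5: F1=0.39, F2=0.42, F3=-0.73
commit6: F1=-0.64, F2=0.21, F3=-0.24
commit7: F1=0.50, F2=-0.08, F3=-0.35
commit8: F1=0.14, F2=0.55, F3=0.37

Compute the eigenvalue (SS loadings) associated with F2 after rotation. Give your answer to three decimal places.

0.906

SS loadings for F2 = (-0.47)² + 0.20² + (-0.30)² + 0.16² + 0.42² + 0.21² + (-0.08)² + 0.55² = 0.2209 + 0.0400 + 0.0900 + 0.0256 + 0.1764 + 0.0441 + 0.0064 + 0.3025 = 0.9059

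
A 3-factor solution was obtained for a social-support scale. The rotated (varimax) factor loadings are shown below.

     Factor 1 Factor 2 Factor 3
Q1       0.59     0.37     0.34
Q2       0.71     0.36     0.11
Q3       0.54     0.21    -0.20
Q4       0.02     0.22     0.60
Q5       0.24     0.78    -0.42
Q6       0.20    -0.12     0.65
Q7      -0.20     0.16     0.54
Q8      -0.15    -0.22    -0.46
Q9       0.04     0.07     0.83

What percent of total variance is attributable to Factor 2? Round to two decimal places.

11.79%

SS loadings for Factor 2 = 0.37² + 0.36² + 0.21² + 0.22² + 0.78² + (-0.12)² + 0.16² + (-0.22)² + 0.07² = 1.0607
With 9 standardized items, total variance = 9. Proportion = 1.0607/9 = 0.1179 → 11.79%.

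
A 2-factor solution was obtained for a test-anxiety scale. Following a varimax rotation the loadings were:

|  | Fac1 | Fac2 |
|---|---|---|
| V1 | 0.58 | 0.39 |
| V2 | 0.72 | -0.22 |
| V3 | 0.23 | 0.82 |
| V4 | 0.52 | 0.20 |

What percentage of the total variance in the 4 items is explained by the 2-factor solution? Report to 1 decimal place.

Communalities: 0.4885, 0.5668, 0.7253, 0.3104; Σh² = 2.0910.
Total variance with 4 standardized items is 4, so the solution explains 2.0910/4 = 0.5227 = 52.27%.

52.3%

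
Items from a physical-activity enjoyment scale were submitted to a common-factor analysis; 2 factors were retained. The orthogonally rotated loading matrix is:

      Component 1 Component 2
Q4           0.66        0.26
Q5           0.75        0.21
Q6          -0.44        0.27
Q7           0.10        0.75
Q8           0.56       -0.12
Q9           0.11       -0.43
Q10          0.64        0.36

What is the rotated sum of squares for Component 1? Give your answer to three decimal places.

1.937

SS loadings for Component 1 = 0.66² + 0.75² + (-0.44)² + 0.10² + 0.56² + 0.11² + 0.64² = 0.4356 + 0.5625 + 0.1936 + 0.0100 + 0.3136 + 0.0121 + 0.4096 = 1.9370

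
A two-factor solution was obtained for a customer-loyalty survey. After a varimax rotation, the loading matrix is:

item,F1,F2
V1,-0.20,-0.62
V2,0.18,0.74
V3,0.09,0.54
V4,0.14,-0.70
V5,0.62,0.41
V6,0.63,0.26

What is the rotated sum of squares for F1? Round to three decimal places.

SS loadings for F1 = (-0.20)² + 0.18² + 0.09² + 0.14² + 0.62² + 0.63² = 0.0400 + 0.0324 + 0.0081 + 0.0196 + 0.3844 + 0.3969 = 0.8814

0.881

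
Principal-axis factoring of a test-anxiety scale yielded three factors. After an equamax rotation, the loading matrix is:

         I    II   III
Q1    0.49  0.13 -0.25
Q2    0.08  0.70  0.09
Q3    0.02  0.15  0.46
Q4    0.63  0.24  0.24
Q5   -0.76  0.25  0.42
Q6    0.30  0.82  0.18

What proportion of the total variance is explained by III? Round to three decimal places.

0.091

SS loadings for III = (-0.25)² + 0.09² + 0.46² + 0.24² + 0.42² + 0.18² = 0.5486
Proportion of variance = 0.5486 / 6 = 0.0914.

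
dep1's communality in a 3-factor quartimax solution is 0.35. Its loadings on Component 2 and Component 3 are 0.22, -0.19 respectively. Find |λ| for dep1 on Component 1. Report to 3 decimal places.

Under orthogonal rotation h² = Σλ², so λ_Component 1² = h² − (0.0845) = 0.35 − 0.0845 = 0.2655.
|λ| = √0.2655 = 0.5153.

0.515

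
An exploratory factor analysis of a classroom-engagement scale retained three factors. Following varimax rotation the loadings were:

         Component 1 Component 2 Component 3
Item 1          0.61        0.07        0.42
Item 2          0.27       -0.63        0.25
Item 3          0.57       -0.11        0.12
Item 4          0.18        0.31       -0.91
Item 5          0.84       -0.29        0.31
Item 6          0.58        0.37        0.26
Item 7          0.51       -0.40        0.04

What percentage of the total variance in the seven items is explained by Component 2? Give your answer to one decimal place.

SS loadings for Component 2 = 0.07² + (-0.63)² + (-0.11)² + 0.31² + (-0.29)² + 0.37² + (-0.40)² = 0.8910
With 7 standardized items, total variance = 7. Proportion = 0.8910/7 = 0.1273 → 12.73%.

12.7%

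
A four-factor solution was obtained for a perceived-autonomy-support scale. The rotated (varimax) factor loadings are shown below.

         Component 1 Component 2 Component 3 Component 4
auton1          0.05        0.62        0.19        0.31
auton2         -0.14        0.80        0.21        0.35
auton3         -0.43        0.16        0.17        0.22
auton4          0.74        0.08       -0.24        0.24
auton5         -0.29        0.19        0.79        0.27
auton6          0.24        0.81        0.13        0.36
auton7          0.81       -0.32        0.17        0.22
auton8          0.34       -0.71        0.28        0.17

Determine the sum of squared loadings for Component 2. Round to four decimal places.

2.3551

SS loadings for Component 2 = 0.62² + 0.80² + 0.16² + 0.08² + 0.19² + 0.81² + (-0.32)² + (-0.71)² = 0.3844 + 0.6400 + 0.0256 + 0.0064 + 0.0361 + 0.6561 + 0.1024 + 0.5041 = 2.3551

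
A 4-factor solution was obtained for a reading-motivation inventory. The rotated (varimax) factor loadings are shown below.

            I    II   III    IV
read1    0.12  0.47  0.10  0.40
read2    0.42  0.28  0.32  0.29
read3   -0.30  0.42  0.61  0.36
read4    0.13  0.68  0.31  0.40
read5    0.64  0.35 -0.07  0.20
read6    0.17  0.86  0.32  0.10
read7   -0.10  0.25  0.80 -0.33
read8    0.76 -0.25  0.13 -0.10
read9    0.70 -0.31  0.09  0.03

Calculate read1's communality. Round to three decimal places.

h² = 0.12² + 0.47² + 0.10² + 0.40² = 0.0144 + 0.2209 + 0.0100 + 0.1600 = 0.4053

0.405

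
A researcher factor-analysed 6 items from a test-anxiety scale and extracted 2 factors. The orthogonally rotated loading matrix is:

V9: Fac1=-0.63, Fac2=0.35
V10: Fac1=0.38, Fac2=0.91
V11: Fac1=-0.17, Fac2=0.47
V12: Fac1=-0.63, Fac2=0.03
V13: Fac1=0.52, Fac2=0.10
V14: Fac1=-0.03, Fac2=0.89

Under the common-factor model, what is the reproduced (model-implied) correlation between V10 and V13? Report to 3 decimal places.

0.289

r̂ = Σ λ_i·λ_j across factors = (0.38)(0.52) + (0.91)(0.10)
  = +0.1976 +0.0910 = 0.2886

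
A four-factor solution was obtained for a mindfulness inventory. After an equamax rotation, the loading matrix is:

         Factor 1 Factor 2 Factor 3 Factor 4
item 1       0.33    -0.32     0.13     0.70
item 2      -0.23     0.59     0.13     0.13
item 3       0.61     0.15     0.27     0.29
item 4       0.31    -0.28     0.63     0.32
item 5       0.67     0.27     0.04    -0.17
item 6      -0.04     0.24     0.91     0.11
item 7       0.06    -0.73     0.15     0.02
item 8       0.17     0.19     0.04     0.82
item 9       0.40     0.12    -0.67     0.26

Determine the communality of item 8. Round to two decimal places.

h² = 0.17² + 0.19² + 0.04² + 0.82² = 0.0289 + 0.0361 + 0.0016 + 0.6724 = 0.7390

0.74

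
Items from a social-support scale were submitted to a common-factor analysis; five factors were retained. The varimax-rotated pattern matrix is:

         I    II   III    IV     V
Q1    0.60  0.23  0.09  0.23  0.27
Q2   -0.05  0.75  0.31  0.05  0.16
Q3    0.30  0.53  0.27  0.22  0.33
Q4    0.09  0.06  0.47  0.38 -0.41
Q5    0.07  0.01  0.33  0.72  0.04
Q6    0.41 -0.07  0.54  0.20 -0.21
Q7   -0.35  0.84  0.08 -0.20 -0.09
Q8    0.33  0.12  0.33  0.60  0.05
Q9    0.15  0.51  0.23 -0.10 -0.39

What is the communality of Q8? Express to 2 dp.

0.59

h² = 0.33² + 0.12² + 0.33² + 0.60² + 0.05² = 0.1089 + 0.0144 + 0.1089 + 0.3600 + 0.0025 = 0.5947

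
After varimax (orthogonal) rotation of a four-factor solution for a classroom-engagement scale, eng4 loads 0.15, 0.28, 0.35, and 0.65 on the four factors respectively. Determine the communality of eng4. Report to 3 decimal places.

0.646

h² = 0.15² + 0.28² + 0.35² + 0.65² = 0.0225 + 0.0784 + 0.1225 + 0.4225 = 0.6459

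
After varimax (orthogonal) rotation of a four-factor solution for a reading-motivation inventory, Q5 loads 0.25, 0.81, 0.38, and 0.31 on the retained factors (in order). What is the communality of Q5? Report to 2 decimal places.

h² = 0.25² + 0.81² + 0.38² + 0.31² = 0.0625 + 0.6561 + 0.1444 + 0.0961 = 0.9591

0.96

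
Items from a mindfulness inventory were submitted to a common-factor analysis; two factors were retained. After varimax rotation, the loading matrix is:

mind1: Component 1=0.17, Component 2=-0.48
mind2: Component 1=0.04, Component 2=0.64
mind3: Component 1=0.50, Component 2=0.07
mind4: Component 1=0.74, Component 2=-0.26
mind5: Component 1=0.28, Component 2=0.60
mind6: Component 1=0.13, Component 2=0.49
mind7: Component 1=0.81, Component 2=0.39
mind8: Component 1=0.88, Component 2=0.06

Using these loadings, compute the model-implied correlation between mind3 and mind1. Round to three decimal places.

0.051

r̂ = Σ λ_i·λ_j across factors = (0.50)(0.17) + (0.07)(-0.48)
  = +0.0850 -0.0336 = 0.0514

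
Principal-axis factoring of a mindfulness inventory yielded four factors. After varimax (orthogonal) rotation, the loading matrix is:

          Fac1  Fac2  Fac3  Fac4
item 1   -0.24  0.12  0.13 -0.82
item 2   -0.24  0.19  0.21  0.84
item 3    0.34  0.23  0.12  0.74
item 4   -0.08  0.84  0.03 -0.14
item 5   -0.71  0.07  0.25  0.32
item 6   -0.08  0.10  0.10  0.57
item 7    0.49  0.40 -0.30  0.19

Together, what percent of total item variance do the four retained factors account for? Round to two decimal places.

65.99%

SS loadings by factor: 0.9878, 0.9839, 0.2388, 2.4086; total = 4.6191.
Total variance with 7 standardized items is 7, so the solution explains 4.6191/7 = 0.6599 = 65.99%.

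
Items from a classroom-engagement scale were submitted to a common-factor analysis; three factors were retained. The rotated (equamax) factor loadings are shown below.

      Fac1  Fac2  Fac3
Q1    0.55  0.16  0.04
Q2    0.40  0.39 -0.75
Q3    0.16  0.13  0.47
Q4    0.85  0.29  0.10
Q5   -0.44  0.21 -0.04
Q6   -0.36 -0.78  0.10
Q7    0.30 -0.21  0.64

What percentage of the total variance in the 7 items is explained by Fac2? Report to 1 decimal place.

13.9%

SS loadings for Fac2 = 0.16² + 0.39² + 0.13² + 0.29² + 0.21² + (-0.78)² + (-0.21)² = 0.9753
With 7 standardized items, total variance = 7. Proportion = 0.9753/7 = 0.1393 → 13.93%.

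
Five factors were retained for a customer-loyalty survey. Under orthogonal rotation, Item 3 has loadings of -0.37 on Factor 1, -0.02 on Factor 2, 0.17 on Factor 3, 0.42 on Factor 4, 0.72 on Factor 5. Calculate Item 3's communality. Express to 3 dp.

0.861

h² = (-0.37)² + (-0.02)² + 0.17² + 0.42² + 0.72² = 0.1369 + 0.0004 + 0.0289 + 0.1764 + 0.5184 = 0.8610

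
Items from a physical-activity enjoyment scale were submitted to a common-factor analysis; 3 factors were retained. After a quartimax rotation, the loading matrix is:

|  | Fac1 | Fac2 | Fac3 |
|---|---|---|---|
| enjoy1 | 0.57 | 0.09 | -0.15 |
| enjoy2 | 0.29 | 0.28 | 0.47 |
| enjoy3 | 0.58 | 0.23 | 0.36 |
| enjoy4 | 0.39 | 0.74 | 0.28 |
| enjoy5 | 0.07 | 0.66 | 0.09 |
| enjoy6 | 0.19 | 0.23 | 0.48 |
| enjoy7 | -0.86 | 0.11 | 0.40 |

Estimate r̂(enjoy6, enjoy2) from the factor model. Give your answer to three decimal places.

0.345

r̂ = Σ λ_i·λ_j across factors = (0.19)(0.29) + (0.23)(0.28) + (0.48)(0.47)
  = +0.0551 +0.0644 +0.2256 = 0.3451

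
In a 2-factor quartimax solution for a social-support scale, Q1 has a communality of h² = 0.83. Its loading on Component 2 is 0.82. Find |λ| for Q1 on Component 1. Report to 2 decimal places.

Under orthogonal rotation h² = Σλ², so λ_Component 1² = h² − (0.6724) = 0.83 − 0.6724 = 0.1576.
|λ| = √0.1576 = 0.3970.

0.40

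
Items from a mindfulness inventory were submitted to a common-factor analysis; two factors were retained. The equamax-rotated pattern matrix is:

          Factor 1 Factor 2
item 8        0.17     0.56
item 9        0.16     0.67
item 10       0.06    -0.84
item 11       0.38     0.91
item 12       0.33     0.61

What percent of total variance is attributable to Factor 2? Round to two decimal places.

SS loadings for Factor 2 = 0.56² + 0.67² + (-0.84)² + 0.91² + 0.61² = 2.6683
With 5 standardized items, total variance = 5. Proportion = 2.6683/5 = 0.5337 → 53.37%.

53.37%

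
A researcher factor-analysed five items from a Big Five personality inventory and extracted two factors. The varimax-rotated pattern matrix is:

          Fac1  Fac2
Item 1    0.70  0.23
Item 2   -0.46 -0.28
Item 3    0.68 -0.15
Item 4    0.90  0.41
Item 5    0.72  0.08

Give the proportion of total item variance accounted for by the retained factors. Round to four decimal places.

SS loadings by factor: 2.4924, 0.3283; total = 2.8207.
Total variance with 5 standardized items is 5, so the solution explains 2.8207/5 = 0.5641.

0.5641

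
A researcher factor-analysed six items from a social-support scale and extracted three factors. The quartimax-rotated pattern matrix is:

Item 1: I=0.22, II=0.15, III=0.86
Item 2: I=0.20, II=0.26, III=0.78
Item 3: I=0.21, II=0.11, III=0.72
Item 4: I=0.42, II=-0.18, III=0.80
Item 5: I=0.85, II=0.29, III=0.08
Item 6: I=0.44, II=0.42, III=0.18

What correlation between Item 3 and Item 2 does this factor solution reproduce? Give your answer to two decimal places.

0.63

r̂ = Σ λ_i·λ_j across factors = (0.21)(0.20) + (0.11)(0.26) + (0.72)(0.78)
  = +0.0420 +0.0286 +0.5616 = 0.6322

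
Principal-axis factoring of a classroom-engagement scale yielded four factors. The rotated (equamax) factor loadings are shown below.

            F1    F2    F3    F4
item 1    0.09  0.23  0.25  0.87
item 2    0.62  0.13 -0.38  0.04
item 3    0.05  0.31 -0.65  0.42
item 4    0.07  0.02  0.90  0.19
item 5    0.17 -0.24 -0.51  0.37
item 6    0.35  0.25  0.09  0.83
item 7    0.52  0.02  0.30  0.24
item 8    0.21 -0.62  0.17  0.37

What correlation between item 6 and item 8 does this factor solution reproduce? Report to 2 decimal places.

r̂ = Σ λ_i·λ_j across factors = (0.35)(0.21) + (0.25)(-0.62) + (0.09)(0.17) + (0.83)(0.37)
  = +0.0735 -0.1550 +0.0153 +0.3071 = 0.2409

0.24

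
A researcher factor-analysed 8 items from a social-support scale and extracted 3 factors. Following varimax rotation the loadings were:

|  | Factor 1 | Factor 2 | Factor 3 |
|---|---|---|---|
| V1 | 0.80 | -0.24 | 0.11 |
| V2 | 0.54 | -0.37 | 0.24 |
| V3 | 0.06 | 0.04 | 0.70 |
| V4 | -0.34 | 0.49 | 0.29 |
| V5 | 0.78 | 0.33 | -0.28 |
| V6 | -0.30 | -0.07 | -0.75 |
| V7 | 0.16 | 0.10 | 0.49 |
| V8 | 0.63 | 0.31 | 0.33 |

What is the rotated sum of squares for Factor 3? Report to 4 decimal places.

SS loadings for Factor 3 = 0.11² + 0.24² + 0.70² + 0.29² + (-0.28)² + (-0.75)² + 0.49² + 0.33² = 0.0121 + 0.0576 + 0.4900 + 0.0841 + 0.0784 + 0.5625 + 0.2401 + 0.1089 = 1.6337

1.6337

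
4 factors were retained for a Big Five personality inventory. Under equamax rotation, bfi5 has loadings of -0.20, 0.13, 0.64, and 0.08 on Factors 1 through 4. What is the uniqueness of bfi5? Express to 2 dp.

h² = (-0.20)² + 0.13² + 0.64² + 0.08² = 0.0400 + 0.0169 + 0.4096 + 0.0064 = 0.4729
Uniqueness u² = 1 − h² = 1 − 0.4729 = 0.5271

0.53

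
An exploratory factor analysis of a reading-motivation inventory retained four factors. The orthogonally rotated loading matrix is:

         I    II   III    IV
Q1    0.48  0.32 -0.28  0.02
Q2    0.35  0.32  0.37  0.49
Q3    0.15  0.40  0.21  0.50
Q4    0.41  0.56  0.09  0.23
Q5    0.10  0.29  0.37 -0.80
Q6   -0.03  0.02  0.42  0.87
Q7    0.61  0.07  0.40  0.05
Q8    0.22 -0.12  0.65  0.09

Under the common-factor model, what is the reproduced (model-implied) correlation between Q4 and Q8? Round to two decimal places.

0.10

r̂ = Σ λ_i·λ_j across factors = (0.41)(0.22) + (0.56)(-0.12) + (0.09)(0.65) + (0.23)(0.09)
  = +0.0902 -0.0672 +0.0585 +0.0207 = 0.1022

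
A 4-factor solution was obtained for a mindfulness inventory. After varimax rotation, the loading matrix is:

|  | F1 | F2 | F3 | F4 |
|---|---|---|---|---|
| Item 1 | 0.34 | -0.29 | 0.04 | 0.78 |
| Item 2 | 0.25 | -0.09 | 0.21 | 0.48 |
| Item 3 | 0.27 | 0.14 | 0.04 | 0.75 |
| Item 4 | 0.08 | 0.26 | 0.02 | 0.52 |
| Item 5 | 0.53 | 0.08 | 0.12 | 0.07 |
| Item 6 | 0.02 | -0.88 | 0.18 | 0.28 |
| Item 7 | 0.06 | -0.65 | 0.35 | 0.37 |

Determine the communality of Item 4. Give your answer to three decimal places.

h² = 0.08² + 0.26² + 0.02² + 0.52² = 0.0064 + 0.0676 + 0.0004 + 0.2704 = 0.3448

0.345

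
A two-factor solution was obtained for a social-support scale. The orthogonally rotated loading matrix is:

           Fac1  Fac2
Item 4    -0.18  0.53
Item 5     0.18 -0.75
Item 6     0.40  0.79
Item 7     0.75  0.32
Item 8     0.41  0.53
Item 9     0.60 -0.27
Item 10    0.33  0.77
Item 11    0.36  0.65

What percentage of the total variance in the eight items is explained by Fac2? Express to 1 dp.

SS loadings for Fac2 = 0.53² + (-0.75)² + 0.79² + 0.32² + 0.53² + (-0.27)² + 0.77² + 0.65² = 2.9391
With 8 standardized items, total variance = 8. Proportion = 2.9391/8 = 0.3674 → 36.74%.

36.7%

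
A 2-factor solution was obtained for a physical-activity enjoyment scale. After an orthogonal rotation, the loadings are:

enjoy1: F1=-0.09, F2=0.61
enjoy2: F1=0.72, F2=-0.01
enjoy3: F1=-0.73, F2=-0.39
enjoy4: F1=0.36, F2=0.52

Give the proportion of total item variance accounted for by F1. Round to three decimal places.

0.297

SS loadings for F1 = (-0.09)² + 0.72² + (-0.73)² + 0.36² = 1.1890
Proportion of variance = 1.1890 / 4 = 0.2972.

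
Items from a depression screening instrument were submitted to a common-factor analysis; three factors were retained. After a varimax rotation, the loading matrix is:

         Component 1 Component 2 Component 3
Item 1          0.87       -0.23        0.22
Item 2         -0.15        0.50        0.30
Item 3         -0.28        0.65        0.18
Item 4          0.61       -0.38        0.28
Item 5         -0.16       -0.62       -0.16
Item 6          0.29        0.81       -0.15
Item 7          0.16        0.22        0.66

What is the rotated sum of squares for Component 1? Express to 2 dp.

SS loadings for Component 1 = 0.87² + (-0.15)² + (-0.28)² + 0.61² + (-0.16)² + 0.29² + 0.16² = 0.7569 + 0.0225 + 0.0784 + 0.3721 + 0.0256 + 0.0841 + 0.0256 = 1.3652

1.37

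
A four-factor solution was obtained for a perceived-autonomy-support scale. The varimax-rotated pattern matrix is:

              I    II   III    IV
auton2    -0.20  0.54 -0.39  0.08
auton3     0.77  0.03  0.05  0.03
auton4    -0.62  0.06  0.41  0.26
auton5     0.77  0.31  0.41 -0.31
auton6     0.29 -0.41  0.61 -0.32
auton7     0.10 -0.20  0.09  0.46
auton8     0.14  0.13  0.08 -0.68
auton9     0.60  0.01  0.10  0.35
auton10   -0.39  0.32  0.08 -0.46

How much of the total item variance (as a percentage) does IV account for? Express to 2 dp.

14.24%

SS loadings for IV = 0.08² + 0.03² + 0.26² + (-0.31)² + (-0.32)² + 0.46² + (-0.68)² + 0.35² + (-0.46)² = 1.2815
With 9 standardized items, total variance = 9. Proportion = 1.2815/9 = 0.1424 → 14.24%.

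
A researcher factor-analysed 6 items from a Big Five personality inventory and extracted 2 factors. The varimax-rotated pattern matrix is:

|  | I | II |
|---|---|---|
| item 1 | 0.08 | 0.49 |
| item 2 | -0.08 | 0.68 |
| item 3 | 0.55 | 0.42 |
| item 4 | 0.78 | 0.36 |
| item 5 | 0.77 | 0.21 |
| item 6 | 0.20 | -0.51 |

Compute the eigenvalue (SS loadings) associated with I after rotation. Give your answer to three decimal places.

1.557

SS loadings for I = 0.08² + (-0.08)² + 0.55² + 0.78² + 0.77² + 0.20² = 0.0064 + 0.0064 + 0.3025 + 0.6084 + 0.5929 + 0.0400 = 1.5566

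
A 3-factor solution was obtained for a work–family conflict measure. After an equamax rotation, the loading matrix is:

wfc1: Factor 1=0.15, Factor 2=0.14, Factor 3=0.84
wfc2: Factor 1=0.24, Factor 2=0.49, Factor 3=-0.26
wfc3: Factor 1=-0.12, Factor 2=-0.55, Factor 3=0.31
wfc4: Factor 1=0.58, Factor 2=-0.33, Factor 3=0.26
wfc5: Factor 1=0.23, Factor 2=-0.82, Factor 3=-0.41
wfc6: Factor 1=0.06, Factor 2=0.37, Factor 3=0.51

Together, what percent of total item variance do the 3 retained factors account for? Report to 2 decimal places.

55.55%

SS loadings by factor: 0.4874, 1.4804, 1.3651; total = 3.3329.
Total variance with 6 standardized items is 6, so the solution explains 3.3329/6 = 0.5555 = 55.55%.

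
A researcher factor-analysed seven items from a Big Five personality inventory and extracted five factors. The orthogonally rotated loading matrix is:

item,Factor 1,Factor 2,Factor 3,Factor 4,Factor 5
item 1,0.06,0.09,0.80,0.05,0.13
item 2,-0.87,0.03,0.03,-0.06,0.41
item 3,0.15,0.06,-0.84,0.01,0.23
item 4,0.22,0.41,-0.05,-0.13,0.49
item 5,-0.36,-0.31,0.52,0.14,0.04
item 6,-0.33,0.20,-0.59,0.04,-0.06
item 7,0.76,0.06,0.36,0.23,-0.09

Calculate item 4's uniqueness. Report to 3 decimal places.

h² = 0.22² + 0.41² + (-0.05)² + (-0.13)² + 0.49² = 0.0484 + 0.1681 + 0.0025 + 0.0169 + 0.2401 = 0.4760
Uniqueness u² = 1 − h² = 1 − 0.4760 = 0.5240

0.524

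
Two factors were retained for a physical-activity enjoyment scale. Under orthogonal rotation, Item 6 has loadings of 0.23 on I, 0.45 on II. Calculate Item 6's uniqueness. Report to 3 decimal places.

h² = 0.23² + 0.45² = 0.0529 + 0.2025 = 0.2554
Uniqueness u² = 1 − h² = 1 − 0.2554 = 0.7446

0.745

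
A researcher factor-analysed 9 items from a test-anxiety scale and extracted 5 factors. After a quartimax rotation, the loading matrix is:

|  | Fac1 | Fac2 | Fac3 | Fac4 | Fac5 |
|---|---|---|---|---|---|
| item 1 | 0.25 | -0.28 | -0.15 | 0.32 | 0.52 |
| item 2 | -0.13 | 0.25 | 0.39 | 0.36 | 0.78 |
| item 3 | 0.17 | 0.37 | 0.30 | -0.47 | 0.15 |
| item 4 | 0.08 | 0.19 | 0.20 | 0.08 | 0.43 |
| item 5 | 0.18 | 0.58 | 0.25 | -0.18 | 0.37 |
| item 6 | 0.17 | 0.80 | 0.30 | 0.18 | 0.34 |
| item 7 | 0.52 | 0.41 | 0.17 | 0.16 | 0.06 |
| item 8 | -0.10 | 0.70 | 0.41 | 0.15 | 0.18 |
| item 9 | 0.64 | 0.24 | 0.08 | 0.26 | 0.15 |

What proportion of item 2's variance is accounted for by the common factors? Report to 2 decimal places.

0.97

h² = (-0.13)² + 0.25² + 0.39² + 0.36² + 0.78² = 0.0169 + 0.0625 + 0.1521 + 0.1296 + 0.6084 = 0.9695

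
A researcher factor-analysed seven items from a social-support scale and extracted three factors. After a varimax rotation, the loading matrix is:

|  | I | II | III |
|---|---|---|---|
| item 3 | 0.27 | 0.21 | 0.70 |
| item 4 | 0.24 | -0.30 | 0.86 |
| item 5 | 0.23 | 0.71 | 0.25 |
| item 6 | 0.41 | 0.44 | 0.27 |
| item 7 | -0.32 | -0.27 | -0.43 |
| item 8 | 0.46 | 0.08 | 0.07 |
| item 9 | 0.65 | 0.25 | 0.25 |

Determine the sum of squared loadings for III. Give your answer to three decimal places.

SS loadings for III = 0.70² + 0.86² + 0.25² + 0.27² + (-0.43)² + 0.07² + 0.25² = 0.4900 + 0.7396 + 0.0625 + 0.0729 + 0.1849 + 0.0049 + 0.0625 = 1.6173

1.617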